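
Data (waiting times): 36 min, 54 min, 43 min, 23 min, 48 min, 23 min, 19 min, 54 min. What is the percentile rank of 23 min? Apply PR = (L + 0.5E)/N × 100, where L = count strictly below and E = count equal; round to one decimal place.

N = 8.
Strictly below 23: 1. Equal to 23: 2.
PR = (1 + 0.5·2)/8 × 100 = 25.0

25.0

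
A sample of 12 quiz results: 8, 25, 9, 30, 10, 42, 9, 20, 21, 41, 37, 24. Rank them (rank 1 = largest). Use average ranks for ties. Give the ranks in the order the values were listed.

12, 5, 10.5, 4, 9, 1, 10.5, 8, 7, 2, 3, 6

Sorted (descending): 42, 41, 37, 30, 25, 24, 21, 20, 10, 9, 9, 8
The 2 values of 9 occupy positions 10–11 → average rank (10+11)/2 = 10.5.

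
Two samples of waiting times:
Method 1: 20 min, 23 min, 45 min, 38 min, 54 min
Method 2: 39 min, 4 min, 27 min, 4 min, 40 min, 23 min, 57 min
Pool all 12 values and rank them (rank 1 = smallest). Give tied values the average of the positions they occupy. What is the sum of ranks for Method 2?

Sorted (ascending): 4, 4, 20, 23, 23, 27, 38, 39, 40, 45, 54, 57
The 2 values of 4 occupy positions 1–2 → average rank (1+2)/2 = 1.5.
The 2 values of 23 occupy positions 4–5 → average rank (4+5)/2 = 4.5.
Method 2 values → pooled ranks: 39→8, 4→1.5, 27→6, 4→1.5, 40→9, 23→4.5, 57→12
Rank sum = 8 + 1.5 + 6 + 1.5 + 9 + 4.5 + 12 = 42.5

42.5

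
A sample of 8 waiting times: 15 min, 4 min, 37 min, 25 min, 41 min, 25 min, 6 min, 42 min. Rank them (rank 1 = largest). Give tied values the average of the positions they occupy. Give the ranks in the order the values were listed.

6, 8, 3, 4.5, 2, 4.5, 7, 1

Sorted (descending): 42, 41, 37, 25, 25, 15, 6, 4
The 2 values of 25 occupy positions 4–5 → average rank (4+5)/2 = 4.5.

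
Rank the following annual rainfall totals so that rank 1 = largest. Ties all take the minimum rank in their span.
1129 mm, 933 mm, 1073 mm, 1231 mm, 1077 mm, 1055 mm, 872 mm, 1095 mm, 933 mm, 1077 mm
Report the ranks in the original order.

Sorted (descending): 1231, 1129, 1095, 1077, 1077, 1073, 1055, 933, 933, 872
The 2 values of 1077 occupy positions 4–5 → each gets rank 4.
The 2 values of 933 occupy positions 8–9 → each gets rank 8.

2, 8, 6, 1, 4, 7, 10, 3, 8, 4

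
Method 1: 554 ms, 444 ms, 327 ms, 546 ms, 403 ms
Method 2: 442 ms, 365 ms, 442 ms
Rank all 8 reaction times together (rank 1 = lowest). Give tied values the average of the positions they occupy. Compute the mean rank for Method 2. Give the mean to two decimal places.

Sorted (ascending): 327, 365, 403, 442, 442, 444, 546, 554
The 2 values of 442 occupy positions 4–5 → average rank (4+5)/2 = 4.5.
Method 2 values → pooled ranks: 442→4.5, 365→2, 442→4.5
Mean rank = (4.5 + 2 + 4.5) / 3 = 3.67

3.67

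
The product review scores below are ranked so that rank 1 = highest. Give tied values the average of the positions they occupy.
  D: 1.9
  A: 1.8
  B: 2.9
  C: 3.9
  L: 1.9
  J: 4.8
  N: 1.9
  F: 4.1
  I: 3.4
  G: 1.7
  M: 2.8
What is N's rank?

Sorted (descending): 4.8, 4.1, 3.9, 3.4, 2.9, 2.8, 1.9, 1.9, 1.9, 1.8, 1.7
The 3 values of 1.9 occupy positions 7–9 → average rank 8.
N has value 1.9 → rank 8.

8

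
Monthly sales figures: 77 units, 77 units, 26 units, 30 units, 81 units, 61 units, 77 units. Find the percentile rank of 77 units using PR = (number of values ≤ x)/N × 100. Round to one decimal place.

85.7

N = 7.
Strictly below 77: 3. Equal to 77: 3.
PR = 6/7 × 100 = 85.7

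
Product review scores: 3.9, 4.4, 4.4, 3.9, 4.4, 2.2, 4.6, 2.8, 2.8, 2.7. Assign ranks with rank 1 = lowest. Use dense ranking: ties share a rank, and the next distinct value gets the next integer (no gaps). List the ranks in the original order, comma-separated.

4, 5, 5, 4, 5, 1, 6, 3, 3, 2

Sorted (ascending): 2.2, 2.7, 2.8, 2.8, 3.9, 3.9, 4.4, 4.4, 4.4, 4.6
The 2 values of 2.8 share dense rank 3.
The 2 values of 3.9 share dense rank 4.
The 3 values of 4.4 share dense rank 5.
Remaining distinct values take the next consecutive integers.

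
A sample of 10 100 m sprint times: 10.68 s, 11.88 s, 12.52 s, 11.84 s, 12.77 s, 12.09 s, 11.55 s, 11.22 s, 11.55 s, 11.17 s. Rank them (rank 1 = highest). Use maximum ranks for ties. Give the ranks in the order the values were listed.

Sorted (descending): 12.77, 12.52, 12.09, 11.88, 11.84, 11.55, 11.55, 11.22, 11.17, 10.68
The 2 values of 11.55 occupy positions 6–7 → each gets rank 7.

10, 4, 2, 5, 1, 3, 7, 8, 7, 9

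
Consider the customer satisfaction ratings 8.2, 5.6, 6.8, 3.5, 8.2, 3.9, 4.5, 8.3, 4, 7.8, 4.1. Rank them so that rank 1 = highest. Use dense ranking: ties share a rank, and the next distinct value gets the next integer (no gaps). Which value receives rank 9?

Sorted (descending): 8.3, 8.2, 8.2, 7.8, 6.8, 5.6, 4.5, 4.1, 4, 3.9, 3.5
The 2 values of 8.2 share dense rank 2.
Remaining distinct values take the next consecutive integers.
Rank 9 → value 3.9.

3.9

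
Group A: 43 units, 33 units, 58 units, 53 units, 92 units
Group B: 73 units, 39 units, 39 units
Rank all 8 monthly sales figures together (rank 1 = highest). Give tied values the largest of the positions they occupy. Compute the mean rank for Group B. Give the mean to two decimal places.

Sorted (descending): 92, 73, 58, 53, 43, 39, 39, 33
The 2 values of 39 occupy positions 6–7 → each gets rank 7.
Group B values → pooled ranks: 73→2, 39→7, 39→7
Mean rank = (2 + 7 + 7) / 3 = 5.33

5.33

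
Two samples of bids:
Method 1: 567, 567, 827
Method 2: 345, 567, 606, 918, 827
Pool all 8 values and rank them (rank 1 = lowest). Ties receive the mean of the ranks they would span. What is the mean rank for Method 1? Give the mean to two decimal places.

Sorted (ascending): 345, 567, 567, 567, 606, 827, 827, 918
The 3 values of 567 occupy positions 2–4 → average rank 3.
The 2 values of 827 occupy positions 6–7 → average rank (6+7)/2 = 6.5.
Method 1 values → pooled ranks: 567→3, 567→3, 827→6.5
Mean rank = (3 + 3 + 6.5) / 3 = 4.17

4.17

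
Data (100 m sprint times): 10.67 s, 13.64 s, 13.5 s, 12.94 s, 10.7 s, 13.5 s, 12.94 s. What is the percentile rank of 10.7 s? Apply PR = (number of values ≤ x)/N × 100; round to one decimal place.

28.6

N = 7.
Strictly below 10.7: 1. Equal to 10.7: 1.
PR = 2/7 × 100 = 28.6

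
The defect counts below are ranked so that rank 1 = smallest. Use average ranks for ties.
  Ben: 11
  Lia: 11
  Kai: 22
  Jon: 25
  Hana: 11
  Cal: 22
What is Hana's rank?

Sorted (ascending): 11, 11, 11, 22, 22, 25
The 3 values of 11 occupy positions 1–3 → average rank 2.
The 2 values of 22 occupy positions 4–5 → average rank (4+5)/2 = 4.5.
Hana has value 11 → rank 2.

2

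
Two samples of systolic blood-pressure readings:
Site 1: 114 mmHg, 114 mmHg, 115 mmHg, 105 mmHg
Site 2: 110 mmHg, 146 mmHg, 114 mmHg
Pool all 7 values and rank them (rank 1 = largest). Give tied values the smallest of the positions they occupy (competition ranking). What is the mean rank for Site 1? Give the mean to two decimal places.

Sorted (descending): 146, 115, 114, 114, 114, 110, 105
The 3 values of 114 occupy positions 3–5 → each gets rank 3.
Site 1 values → pooled ranks: 114→3, 114→3, 115→2, 105→7
Mean rank = (3 + 3 + 2 + 7) / 4 = 3.75

3.75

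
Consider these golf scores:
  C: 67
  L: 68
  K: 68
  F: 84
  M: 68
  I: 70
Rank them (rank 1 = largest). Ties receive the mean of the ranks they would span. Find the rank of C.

6

Sorted (descending): 84, 70, 68, 68, 68, 67
The 3 values of 68 occupy positions 3–5 → average rank 4.
C has value 67 → rank 6.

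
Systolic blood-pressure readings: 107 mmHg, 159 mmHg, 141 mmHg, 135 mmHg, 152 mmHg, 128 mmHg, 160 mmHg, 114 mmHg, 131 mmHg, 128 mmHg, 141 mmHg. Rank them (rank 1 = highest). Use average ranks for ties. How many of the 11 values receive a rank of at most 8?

7

Sorted (descending): 160, 159, 152, 141, 141, 135, 131, 128, 128, 114, 107
The 2 values of 141 occupy positions 4–5 → average rank (4+5)/2 = 4.5.
The 2 values of 128 occupy positions 8–9 → average rank (8+9)/2 = 8.5.
Ranks ≤ 8: {1, 2, 3, 4.5, 4.5, 6, 7} → 7 values.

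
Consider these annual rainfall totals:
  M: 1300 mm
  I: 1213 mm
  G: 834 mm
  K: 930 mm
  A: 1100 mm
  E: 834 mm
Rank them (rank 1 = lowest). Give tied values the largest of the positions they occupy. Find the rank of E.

2

Sorted (ascending): 834, 834, 930, 1100, 1213, 1300
The 2 values of 834 occupy positions 1–2 → each gets rank 2.
E has value 834 mm → rank 2.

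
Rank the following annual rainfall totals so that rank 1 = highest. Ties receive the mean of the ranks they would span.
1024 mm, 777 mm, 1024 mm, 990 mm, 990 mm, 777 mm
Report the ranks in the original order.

1.5, 5.5, 1.5, 3.5, 3.5, 5.5

Sorted (descending): 1024, 1024, 990, 990, 777, 777
The 2 values of 1024 occupy positions 1–2 → average rank (1+2)/2 = 1.5.
The 2 values of 990 occupy positions 3–4 → average rank (3+4)/2 = 3.5.
The 2 values of 777 occupy positions 5–6 → average rank (5+6)/2 = 5.5.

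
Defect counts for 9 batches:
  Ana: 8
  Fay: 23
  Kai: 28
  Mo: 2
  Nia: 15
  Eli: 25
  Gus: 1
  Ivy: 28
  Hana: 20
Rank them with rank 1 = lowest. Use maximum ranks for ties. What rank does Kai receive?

9

Sorted (ascending): 1, 2, 8, 15, 20, 23, 25, 28, 28
The 2 values of 28 occupy positions 8–9 → each gets rank 9.
Kai has value 28 → rank 9.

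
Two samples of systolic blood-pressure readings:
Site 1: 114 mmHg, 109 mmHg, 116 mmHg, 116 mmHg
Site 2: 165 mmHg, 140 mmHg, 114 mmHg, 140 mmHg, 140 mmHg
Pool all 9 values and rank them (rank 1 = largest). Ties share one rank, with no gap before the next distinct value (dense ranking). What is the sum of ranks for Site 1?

15

Sorted (descending): 165, 140, 140, 140, 116, 116, 114, 114, 109
The 3 values of 140 share dense rank 2.
The 2 values of 116 share dense rank 3.
The 2 values of 114 share dense rank 4.
Remaining distinct values take the next consecutive integers.
Site 1 values → pooled ranks: 114→4, 109→5, 116→3, 116→3
Rank sum = 4 + 5 + 3 + 3 = 15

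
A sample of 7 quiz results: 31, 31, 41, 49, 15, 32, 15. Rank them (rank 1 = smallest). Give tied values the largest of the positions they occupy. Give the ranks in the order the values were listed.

Sorted (ascending): 15, 15, 31, 31, 32, 41, 49
The 2 values of 15 occupy positions 1–2 → each gets rank 2.
The 2 values of 31 occupy positions 3–4 → each gets rank 4.

4, 4, 6, 7, 2, 5, 2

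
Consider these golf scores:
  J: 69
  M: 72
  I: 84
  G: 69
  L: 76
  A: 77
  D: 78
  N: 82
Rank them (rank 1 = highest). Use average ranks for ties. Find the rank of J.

7.5

Sorted (descending): 84, 82, 78, 77, 76, 72, 69, 69
The 2 values of 69 occupy positions 7–8 → average rank (7+8)/2 = 7.5.
J has value 69 → rank 7.5.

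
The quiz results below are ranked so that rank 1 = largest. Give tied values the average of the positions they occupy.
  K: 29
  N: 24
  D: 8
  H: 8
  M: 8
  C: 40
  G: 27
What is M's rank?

6

Sorted (descending): 40, 29, 27, 24, 8, 8, 8
The 3 values of 8 occupy positions 5–7 → average rank 6.
M has value 8 → rank 6.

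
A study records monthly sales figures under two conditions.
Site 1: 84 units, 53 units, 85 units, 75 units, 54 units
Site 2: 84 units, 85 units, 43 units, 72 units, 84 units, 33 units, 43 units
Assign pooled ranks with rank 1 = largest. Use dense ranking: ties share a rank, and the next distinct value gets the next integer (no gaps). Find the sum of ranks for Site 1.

Sorted (descending): 85, 85, 84, 84, 84, 75, 72, 54, 53, 43, 43, 33
The 2 values of 85 share dense rank 1.
The 3 values of 84 share dense rank 2.
The 2 values of 43 share dense rank 7.
Remaining distinct values take the next consecutive integers.
Site 1 values → pooled ranks: 84→2, 53→6, 85→1, 75→3, 54→5
Rank sum = 2 + 6 + 1 + 3 + 5 = 17

17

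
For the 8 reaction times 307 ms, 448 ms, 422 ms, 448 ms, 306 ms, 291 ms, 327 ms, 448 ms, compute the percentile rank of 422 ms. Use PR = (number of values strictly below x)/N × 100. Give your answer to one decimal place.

50.0

N = 8.
Strictly below 422: 4. Equal to 422: 1.
PR = 4/8 × 100 = 50.0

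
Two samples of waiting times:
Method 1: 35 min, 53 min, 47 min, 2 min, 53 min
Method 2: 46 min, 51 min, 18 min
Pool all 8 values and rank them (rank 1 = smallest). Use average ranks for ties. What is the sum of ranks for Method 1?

24

Sorted (ascending): 2, 18, 35, 46, 47, 51, 53, 53
The 2 values of 53 occupy positions 7–8 → average rank (7+8)/2 = 7.5.
Method 1 values → pooled ranks: 35→3, 53→7.5, 47→5, 2→1, 53→7.5
Rank sum = 3 + 7.5 + 5 + 1 + 7.5 = 24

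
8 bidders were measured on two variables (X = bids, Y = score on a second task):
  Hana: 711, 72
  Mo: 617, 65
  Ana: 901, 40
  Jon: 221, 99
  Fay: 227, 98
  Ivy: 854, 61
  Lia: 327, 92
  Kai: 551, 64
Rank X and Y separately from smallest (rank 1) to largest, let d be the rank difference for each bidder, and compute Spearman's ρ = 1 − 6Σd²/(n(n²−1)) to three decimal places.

Ranks of variable 1: 6, 5, 8, 1, 2, 7, 3, 4
Ranks of variable 2: 5, 4, 1, 8, 7, 2, 6, 3
d = r₁ − r₂: 1, 1, 7, -7, -5, 5, -3, 1
d²: 1, 1, 49, 49, 25, 25, 9, 1; Σd² = 160
ρ = 1 − 6·160/(8·63) = 1 − 960/504 = -0.905

-0.905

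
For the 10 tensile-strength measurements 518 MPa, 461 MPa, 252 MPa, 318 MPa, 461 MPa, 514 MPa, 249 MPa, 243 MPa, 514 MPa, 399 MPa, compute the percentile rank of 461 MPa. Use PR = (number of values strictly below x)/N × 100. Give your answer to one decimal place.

N = 10.
Strictly below 461: 5. Equal to 461: 2.
PR = 5/10 × 100 = 50.0

50.0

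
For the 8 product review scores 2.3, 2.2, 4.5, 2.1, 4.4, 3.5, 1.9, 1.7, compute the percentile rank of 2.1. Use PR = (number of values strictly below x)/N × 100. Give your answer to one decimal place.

25.0

N = 8.
Strictly below 2.1: 2. Equal to 2.1: 1.
PR = 2/8 × 100 = 25.0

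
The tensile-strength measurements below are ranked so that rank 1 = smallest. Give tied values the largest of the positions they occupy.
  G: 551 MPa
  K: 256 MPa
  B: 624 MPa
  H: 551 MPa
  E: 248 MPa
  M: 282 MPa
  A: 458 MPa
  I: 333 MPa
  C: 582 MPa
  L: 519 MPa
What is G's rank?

Sorted (ascending): 248, 256, 282, 333, 458, 519, 551, 551, 582, 624
The 2 values of 551 occupy positions 7–8 → each gets rank 8.
G has value 551 MPa → rank 8.

8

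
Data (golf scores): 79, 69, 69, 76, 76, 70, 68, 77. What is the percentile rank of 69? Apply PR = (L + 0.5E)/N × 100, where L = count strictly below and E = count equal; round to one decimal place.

25.0

N = 8.
Strictly below 69: 1. Equal to 69: 2.
PR = (1 + 0.5·2)/8 × 100 = 25.0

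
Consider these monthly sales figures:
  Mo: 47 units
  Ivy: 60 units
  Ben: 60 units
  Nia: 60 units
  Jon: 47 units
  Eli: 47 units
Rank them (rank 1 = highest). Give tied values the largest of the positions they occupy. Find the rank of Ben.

Sorted (descending): 60, 60, 60, 47, 47, 47
The 3 values of 60 occupy positions 1–3 → each gets rank 3.
The 3 values of 47 occupy positions 4–6 → each gets rank 6.
Ben has value 60 units → rank 3.

3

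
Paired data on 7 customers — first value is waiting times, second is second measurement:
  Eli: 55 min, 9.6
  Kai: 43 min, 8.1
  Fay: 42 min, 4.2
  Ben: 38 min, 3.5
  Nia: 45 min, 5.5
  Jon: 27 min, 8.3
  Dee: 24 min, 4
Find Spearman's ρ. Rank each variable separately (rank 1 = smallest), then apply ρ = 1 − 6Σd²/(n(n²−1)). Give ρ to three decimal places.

0.536

Ranks of variable 1: 7, 5, 4, 3, 6, 2, 1
Ranks of variable 2: 7, 5, 3, 1, 4, 6, 2
d = r₁ − r₂: 0, 0, 1, 2, 2, -4, -1
d²: 0, 0, 1, 4, 4, 16, 1; Σd² = 26
ρ = 1 − 6·26/(7·48) = 1 − 156/336 = 0.536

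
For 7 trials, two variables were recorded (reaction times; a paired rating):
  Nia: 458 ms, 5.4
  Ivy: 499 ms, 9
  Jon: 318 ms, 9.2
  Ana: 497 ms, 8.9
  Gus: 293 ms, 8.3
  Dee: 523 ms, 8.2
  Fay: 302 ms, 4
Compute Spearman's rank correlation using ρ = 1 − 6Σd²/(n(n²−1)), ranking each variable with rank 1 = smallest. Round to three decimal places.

0.179

Ranks of variable 1: 4, 6, 3, 5, 1, 7, 2
Ranks of variable 2: 2, 6, 7, 5, 4, 3, 1
d = r₁ − r₂: 2, 0, -4, 0, -3, 4, 1
d²: 4, 0, 16, 0, 9, 16, 1; Σd² = 46
ρ = 1 − 6·46/(7·48) = 1 − 276/336 = 0.179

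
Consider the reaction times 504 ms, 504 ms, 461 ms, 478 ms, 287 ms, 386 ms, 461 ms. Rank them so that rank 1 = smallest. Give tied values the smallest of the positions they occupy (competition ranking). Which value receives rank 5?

Sorted (ascending): 287, 386, 461, 461, 478, 504, 504
The 2 values of 461 occupy positions 3–4 → each gets rank 3.
The 2 values of 504 occupy positions 6–7 → each gets rank 6.
Rank 5 → value 478.

478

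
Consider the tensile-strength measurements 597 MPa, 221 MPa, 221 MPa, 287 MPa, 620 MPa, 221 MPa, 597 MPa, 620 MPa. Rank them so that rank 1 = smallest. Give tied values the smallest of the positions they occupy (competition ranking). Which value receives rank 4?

287

Sorted (ascending): 221, 221, 221, 287, 597, 597, 620, 620
The 3 values of 221 occupy positions 1–3 → each gets rank 1.
The 2 values of 597 occupy positions 5–6 → each gets rank 5.
The 2 values of 620 occupy positions 7–8 → each gets rank 7.
Rank 4 → value 287.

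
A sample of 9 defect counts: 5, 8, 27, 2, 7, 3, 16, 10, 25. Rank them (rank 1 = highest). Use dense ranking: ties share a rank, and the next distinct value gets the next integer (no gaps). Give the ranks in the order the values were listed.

7, 5, 1, 9, 6, 8, 3, 4, 2

Sorted (descending): 27, 25, 16, 10, 8, 7, 5, 3, 2
No ties — each value takes its position as its rank.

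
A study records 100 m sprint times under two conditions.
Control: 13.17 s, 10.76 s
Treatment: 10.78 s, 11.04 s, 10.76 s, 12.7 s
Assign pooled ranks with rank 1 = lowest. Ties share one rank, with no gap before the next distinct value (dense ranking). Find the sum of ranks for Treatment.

10

Sorted (ascending): 10.76, 10.76, 10.78, 11.04, 12.7, 13.17
The 2 values of 10.76 share dense rank 1.
Remaining distinct values take the next consecutive integers.
Treatment values → pooled ranks: 10.78→2, 11.04→3, 10.76→1, 12.7→4
Rank sum = 2 + 3 + 1 + 4 = 10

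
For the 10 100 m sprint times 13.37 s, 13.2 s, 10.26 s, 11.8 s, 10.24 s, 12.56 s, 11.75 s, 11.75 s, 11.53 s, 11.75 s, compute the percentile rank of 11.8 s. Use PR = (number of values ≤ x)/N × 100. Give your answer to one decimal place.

N = 10.
Strictly below 11.8: 6. Equal to 11.8: 1.
PR = 7/10 × 100 = 70.0

70.0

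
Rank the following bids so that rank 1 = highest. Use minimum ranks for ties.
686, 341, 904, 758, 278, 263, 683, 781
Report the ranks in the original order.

Sorted (descending): 904, 781, 758, 686, 683, 341, 278, 263
No ties — each value takes its position as its rank.

4, 6, 1, 3, 7, 8, 5, 2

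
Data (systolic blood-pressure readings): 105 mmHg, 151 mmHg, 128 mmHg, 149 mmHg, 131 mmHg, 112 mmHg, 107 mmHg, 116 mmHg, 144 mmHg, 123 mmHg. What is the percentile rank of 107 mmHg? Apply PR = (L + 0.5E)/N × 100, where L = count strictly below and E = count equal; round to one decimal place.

15.0

N = 10.
Strictly below 107: 1. Equal to 107: 1.
PR = (1 + 0.5·1)/10 × 100 = 15.0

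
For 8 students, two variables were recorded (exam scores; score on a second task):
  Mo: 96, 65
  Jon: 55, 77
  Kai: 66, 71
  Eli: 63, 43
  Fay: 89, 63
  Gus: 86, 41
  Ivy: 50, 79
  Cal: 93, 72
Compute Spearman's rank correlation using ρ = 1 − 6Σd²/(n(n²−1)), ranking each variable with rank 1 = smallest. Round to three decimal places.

Ranks of variable 1: 8, 2, 4, 3, 6, 5, 1, 7
Ranks of variable 2: 4, 7, 5, 2, 3, 1, 8, 6
d = r₁ − r₂: 4, -5, -1, 1, 3, 4, -7, 1
d²: 16, 25, 1, 1, 9, 16, 49, 1; Σd² = 118
ρ = 1 − 6·118/(8·63) = 1 − 708/504 = -0.405

-0.405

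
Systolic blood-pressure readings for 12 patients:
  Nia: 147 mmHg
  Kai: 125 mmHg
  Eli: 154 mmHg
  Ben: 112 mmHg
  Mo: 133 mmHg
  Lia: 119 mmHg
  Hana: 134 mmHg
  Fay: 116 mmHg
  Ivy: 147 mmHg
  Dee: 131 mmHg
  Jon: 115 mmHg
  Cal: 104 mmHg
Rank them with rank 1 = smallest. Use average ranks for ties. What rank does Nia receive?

Sorted (ascending): 104, 112, 115, 116, 119, 125, 131, 133, 134, 147, 147, 154
The 2 values of 147 occupy positions 10–11 → average rank (10+11)/2 = 10.5.
Nia has value 147 mmHg → rank 10.5.

10.5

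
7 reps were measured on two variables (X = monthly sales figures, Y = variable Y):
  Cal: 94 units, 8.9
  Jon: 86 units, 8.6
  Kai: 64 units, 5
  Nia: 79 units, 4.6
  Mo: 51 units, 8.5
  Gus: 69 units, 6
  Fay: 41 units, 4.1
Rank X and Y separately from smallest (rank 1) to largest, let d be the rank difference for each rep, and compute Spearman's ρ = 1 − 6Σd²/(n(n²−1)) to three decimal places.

0.679

Ranks of variable 1: 7, 6, 3, 5, 2, 4, 1
Ranks of variable 2: 7, 6, 3, 2, 5, 4, 1
d = r₁ − r₂: 0, 0, 0, 3, -3, 0, 0
d²: 0, 0, 0, 9, 9, 0, 0; Σd² = 18
ρ = 1 − 6·18/(7·48) = 1 − 108/336 = 0.679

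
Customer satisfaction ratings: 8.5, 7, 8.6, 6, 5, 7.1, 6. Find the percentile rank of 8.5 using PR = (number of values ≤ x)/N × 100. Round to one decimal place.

N = 7.
Strictly below 8.5: 5. Equal to 8.5: 1.
PR = 6/7 × 100 = 85.7

85.7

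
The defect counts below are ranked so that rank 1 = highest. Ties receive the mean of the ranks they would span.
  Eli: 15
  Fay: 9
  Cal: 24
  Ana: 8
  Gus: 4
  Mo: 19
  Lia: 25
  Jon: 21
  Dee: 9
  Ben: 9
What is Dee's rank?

7

Sorted (descending): 25, 24, 21, 19, 15, 9, 9, 9, 8, 4
The 3 values of 9 occupy positions 6–8 → average rank 7.
Dee has value 9 → rank 7.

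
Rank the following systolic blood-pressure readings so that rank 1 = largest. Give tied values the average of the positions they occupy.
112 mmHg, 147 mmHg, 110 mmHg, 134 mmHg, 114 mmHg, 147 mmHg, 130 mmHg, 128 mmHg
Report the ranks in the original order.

Sorted (descending): 147, 147, 134, 130, 128, 114, 112, 110
The 2 values of 147 occupy positions 1–2 → average rank (1+2)/2 = 1.5.

7, 1.5, 8, 3, 6, 1.5, 4, 5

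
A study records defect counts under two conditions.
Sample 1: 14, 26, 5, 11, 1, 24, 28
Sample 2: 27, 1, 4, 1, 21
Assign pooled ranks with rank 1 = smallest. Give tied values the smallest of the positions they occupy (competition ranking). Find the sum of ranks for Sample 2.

Sorted (ascending): 1, 1, 1, 4, 5, 11, 14, 21, 24, 26, 27, 28
The 3 values of 1 occupy positions 1–3 → each gets rank 1.
Sample 2 values → pooled ranks: 27→11, 1→1, 4→4, 1→1, 21→8
Rank sum = 11 + 1 + 4 + 1 + 8 = 25

25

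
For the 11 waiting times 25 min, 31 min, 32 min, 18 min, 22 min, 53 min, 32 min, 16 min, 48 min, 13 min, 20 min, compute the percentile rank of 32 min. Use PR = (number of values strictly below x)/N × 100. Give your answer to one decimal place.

N = 11.
Strictly below 32: 7. Equal to 32: 2.
PR = 7/11 × 100 = 63.6

63.6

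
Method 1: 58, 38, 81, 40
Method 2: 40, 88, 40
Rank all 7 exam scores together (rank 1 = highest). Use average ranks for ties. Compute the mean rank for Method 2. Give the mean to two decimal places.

3.67

Sorted (descending): 88, 81, 58, 40, 40, 40, 38
The 3 values of 40 occupy positions 4–6 → average rank 5.
Method 2 values → pooled ranks: 40→5, 88→1, 40→5
Mean rank = (5 + 1 + 5) / 3 = 3.67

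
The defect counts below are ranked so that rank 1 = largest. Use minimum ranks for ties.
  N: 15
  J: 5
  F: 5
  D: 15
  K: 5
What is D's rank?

Sorted (descending): 15, 15, 5, 5, 5
The 2 values of 15 occupy positions 1–2 → each gets rank 1.
The 3 values of 5 occupy positions 3–5 → each gets rank 3.
D has value 15 → rank 1.

1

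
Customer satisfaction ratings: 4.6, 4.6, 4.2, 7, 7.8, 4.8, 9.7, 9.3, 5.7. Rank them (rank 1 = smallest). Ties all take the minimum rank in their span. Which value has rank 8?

9.3

Sorted (ascending): 4.2, 4.6, 4.6, 4.8, 5.7, 7, 7.8, 9.3, 9.7
The 2 values of 4.6 occupy positions 2–3 → each gets rank 2.
Rank 8 → value 9.3.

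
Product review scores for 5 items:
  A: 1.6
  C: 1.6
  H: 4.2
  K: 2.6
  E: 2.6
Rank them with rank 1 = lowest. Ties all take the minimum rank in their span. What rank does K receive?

Sorted (ascending): 1.6, 1.6, 2.6, 2.6, 4.2
The 2 values of 1.6 occupy positions 1–2 → each gets rank 1.
The 2 values of 2.6 occupy positions 3–4 → each gets rank 3.
K has value 2.6 → rank 3.

3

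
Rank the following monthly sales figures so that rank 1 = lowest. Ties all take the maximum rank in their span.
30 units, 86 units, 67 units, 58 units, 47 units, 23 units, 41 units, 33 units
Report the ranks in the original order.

2, 8, 7, 6, 5, 1, 4, 3

Sorted (ascending): 23, 30, 33, 41, 47, 58, 67, 86
No ties — each value takes its position as its rank.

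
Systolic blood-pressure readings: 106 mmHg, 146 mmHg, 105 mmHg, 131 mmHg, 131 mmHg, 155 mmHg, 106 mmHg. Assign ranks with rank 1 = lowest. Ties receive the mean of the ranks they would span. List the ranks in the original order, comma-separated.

2.5, 6, 1, 4.5, 4.5, 7, 2.5

Sorted (ascending): 105, 106, 106, 131, 131, 146, 155
The 2 values of 106 occupy positions 2–3 → average rank (2+3)/2 = 2.5.
The 2 values of 131 occupy positions 4–5 → average rank (4+5)/2 = 4.5.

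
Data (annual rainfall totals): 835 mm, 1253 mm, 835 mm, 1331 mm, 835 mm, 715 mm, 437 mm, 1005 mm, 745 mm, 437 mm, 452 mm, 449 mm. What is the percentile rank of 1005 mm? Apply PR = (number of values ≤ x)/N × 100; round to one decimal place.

83.3

N = 12.
Strictly below 1005: 9. Equal to 1005: 1.
PR = 10/12 × 100 = 83.3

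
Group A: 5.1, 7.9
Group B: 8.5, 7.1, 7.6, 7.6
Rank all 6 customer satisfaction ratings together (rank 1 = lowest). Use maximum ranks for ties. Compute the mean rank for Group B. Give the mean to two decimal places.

4.00

Sorted (ascending): 5.1, 7.1, 7.6, 7.6, 7.9, 8.5
The 2 values of 7.6 occupy positions 3–4 → each gets rank 4.
Group B values → pooled ranks: 8.5→6, 7.1→2, 7.6→4, 7.6→4
Mean rank = (6 + 2 + 4 + 4) / 4 = 4.00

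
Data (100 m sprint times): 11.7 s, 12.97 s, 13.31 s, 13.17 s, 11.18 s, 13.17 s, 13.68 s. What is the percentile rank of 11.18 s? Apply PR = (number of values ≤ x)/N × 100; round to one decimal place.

14.3

N = 7.
Strictly below 11.18: 0. Equal to 11.18: 1.
PR = 1/7 × 100 = 14.3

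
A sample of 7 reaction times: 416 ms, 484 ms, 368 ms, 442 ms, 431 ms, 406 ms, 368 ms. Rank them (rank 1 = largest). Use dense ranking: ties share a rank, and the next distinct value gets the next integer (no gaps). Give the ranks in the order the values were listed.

Sorted (descending): 484, 442, 431, 416, 406, 368, 368
The 2 values of 368 share dense rank 6.
Remaining distinct values take the next consecutive integers.

4, 1, 6, 2, 3, 5, 6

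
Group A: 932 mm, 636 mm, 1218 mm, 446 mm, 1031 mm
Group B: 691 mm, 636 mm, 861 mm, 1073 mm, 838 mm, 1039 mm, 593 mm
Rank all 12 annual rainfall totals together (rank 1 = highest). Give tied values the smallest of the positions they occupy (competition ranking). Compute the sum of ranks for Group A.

Sorted (descending): 1218, 1073, 1039, 1031, 932, 861, 838, 691, 636, 636, 593, 446
The 2 values of 636 occupy positions 9–10 → each gets rank 9.
Group A values → pooled ranks: 932→5, 636→9, 1218→1, 446→12, 1031→4
Rank sum = 5 + 9 + 1 + 12 + 4 = 31

31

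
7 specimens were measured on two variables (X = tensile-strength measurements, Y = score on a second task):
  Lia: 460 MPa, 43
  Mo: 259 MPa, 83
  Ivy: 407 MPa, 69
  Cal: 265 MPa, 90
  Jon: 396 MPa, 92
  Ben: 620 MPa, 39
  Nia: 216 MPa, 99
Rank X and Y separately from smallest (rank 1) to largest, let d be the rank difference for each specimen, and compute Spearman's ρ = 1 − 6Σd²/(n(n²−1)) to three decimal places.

-0.857

Ranks of variable 1: 6, 2, 5, 3, 4, 7, 1
Ranks of variable 2: 2, 4, 3, 5, 6, 1, 7
d = r₁ − r₂: 4, -2, 2, -2, -2, 6, -6
d²: 16, 4, 4, 4, 4, 36, 36; Σd² = 104
ρ = 1 − 6·104/(7·48) = 1 − 624/336 = -0.857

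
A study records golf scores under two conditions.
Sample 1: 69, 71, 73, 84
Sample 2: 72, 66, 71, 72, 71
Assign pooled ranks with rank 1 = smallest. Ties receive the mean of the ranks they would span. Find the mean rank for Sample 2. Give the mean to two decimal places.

Sorted (ascending): 66, 69, 71, 71, 71, 72, 72, 73, 84
The 3 values of 71 occupy positions 3–5 → average rank 4.
The 2 values of 72 occupy positions 6–7 → average rank (6+7)/2 = 6.5.
Sample 2 values → pooled ranks: 72→6.5, 66→1, 71→4, 72→6.5, 71→4
Mean rank = (6.5 + 1 + 4 + 6.5 + 4) / 5 = 4.40

4.40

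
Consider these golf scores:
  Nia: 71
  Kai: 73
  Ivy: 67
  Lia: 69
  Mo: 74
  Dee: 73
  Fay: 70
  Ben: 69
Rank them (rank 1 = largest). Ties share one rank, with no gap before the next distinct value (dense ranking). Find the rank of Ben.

5

Sorted (descending): 74, 73, 73, 71, 70, 69, 69, 67
The 2 values of 73 share dense rank 2.
The 2 values of 69 share dense rank 5.
Remaining distinct values take the next consecutive integers.
Ben has value 69 → rank 5.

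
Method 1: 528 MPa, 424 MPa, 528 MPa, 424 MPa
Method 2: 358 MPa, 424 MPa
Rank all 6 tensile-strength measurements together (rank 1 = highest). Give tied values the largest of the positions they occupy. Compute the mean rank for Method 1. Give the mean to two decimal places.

3.50

Sorted (descending): 528, 528, 424, 424, 424, 358
The 2 values of 528 occupy positions 1–2 → each gets rank 2.
The 3 values of 424 occupy positions 3–5 → each gets rank 5.
Method 1 values → pooled ranks: 528→2, 424→5, 528→2, 424→5
Mean rank = (2 + 5 + 2 + 5) / 4 = 3.50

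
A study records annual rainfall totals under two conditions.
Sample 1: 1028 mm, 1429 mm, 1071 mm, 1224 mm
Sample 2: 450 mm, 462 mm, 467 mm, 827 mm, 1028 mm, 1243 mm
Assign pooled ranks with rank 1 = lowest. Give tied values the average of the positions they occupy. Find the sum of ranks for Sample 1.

30.5

Sorted (ascending): 450, 462, 467, 827, 1028, 1028, 1071, 1224, 1243, 1429
The 2 values of 1028 occupy positions 5–6 → average rank (5+6)/2 = 5.5.
Sample 1 values → pooled ranks: 1028→5.5, 1429→10, 1071→7, 1224→8
Rank sum = 5.5 + 10 + 7 + 8 = 30.5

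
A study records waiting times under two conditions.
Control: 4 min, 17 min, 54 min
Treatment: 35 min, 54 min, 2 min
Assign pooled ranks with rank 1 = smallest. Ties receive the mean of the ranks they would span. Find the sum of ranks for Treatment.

Sorted (ascending): 2, 4, 17, 35, 54, 54
The 2 values of 54 occupy positions 5–6 → average rank (5+6)/2 = 5.5.
Treatment values → pooled ranks: 35→4, 54→5.5, 2→1
Rank sum = 4 + 5.5 + 1 = 10.5

10.5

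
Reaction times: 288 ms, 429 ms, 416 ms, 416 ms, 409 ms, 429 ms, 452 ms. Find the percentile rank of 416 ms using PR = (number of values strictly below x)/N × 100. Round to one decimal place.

28.6

N = 7.
Strictly below 416: 2. Equal to 416: 2.
PR = 2/7 × 100 = 28.6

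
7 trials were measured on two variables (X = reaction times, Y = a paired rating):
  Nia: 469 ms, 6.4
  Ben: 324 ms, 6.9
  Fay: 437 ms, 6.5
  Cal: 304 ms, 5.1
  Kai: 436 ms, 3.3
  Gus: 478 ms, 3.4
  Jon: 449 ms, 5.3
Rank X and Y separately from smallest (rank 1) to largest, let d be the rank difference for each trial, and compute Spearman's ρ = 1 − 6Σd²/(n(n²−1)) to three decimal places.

Ranks of variable 1: 6, 2, 4, 1, 3, 7, 5
Ranks of variable 2: 5, 7, 6, 3, 1, 2, 4
d = r₁ − r₂: 1, -5, -2, -2, 2, 5, 1
d²: 1, 25, 4, 4, 4, 25, 1; Σd² = 64
ρ = 1 − 6·64/(7·48) = 1 − 384/336 = -0.143

-0.143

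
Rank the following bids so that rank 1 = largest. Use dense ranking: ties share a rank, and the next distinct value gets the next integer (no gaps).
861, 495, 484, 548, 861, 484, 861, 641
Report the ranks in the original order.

Sorted (descending): 861, 861, 861, 641, 548, 495, 484, 484
The 3 values of 861 share dense rank 1.
The 2 values of 484 share dense rank 5.
Remaining distinct values take the next consecutive integers.

1, 4, 5, 3, 1, 5, 1, 2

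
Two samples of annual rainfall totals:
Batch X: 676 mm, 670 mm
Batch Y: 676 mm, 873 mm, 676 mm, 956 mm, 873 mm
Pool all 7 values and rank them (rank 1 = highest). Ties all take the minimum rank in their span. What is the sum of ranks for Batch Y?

13

Sorted (descending): 956, 873, 873, 676, 676, 676, 670
The 2 values of 873 occupy positions 2–3 → each gets rank 2.
The 3 values of 676 occupy positions 4–6 → each gets rank 4.
Batch Y values → pooled ranks: 676→4, 873→2, 676→4, 956→1, 873→2
Rank sum = 4 + 2 + 4 + 1 + 2 = 13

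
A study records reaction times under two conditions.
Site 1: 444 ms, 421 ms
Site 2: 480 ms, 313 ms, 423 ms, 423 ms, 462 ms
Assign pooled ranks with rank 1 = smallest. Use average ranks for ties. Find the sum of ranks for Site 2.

Sorted (ascending): 313, 421, 423, 423, 444, 462, 480
The 2 values of 423 occupy positions 3–4 → average rank (3+4)/2 = 3.5.
Site 2 values → pooled ranks: 480→7, 313→1, 423→3.5, 423→3.5, 462→6
Rank sum = 7 + 1 + 3.5 + 3.5 + 6 = 21

21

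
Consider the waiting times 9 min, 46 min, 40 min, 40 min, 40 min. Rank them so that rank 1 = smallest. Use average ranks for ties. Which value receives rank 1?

9

Sorted (ascending): 9, 40, 40, 40, 46
The 3 values of 40 occupy positions 2–4 → average rank 3.
Rank 1 → value 9.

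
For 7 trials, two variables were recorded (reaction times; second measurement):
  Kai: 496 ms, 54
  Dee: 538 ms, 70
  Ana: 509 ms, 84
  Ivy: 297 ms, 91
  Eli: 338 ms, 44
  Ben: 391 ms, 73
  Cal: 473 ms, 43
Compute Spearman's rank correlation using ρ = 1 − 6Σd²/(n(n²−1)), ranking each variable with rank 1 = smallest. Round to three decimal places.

-0.107

Ranks of variable 1: 5, 7, 6, 1, 2, 3, 4
Ranks of variable 2: 3, 4, 6, 7, 2, 5, 1
d = r₁ − r₂: 2, 3, 0, -6, 0, -2, 3
d²: 4, 9, 0, 36, 0, 4, 9; Σd² = 62
ρ = 1 − 6·62/(7·48) = 1 − 372/336 = -0.107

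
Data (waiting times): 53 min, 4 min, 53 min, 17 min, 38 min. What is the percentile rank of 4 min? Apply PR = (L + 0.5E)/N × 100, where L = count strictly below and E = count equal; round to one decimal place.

10.0

N = 5.
Strictly below 4: 0. Equal to 4: 1.
PR = (0 + 0.5·1)/5 × 100 = 10.0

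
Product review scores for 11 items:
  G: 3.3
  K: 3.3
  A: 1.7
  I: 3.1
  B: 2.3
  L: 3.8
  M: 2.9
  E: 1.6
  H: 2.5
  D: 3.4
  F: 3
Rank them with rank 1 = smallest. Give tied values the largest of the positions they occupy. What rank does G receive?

Sorted (ascending): 1.6, 1.7, 2.3, 2.5, 2.9, 3, 3.1, 3.3, 3.3, 3.4, 3.8
The 2 values of 3.3 occupy positions 8–9 → each gets rank 9.
G has value 3.3 → rank 9.

9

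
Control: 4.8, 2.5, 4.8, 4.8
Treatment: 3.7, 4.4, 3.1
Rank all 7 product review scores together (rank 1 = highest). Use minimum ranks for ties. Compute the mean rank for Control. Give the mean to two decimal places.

Sorted (descending): 4.8, 4.8, 4.8, 4.4, 3.7, 3.1, 2.5
The 3 values of 4.8 occupy positions 1–3 → each gets rank 1.
Control values → pooled ranks: 4.8→1, 2.5→7, 4.8→1, 4.8→1
Mean rank = (1 + 7 + 1 + 1) / 4 = 2.50

2.50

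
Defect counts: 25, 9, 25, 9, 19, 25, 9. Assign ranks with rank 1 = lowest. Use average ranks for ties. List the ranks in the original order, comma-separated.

6, 2, 6, 2, 4, 6, 2

Sorted (ascending): 9, 9, 9, 19, 25, 25, 25
The 3 values of 9 occupy positions 1–3 → average rank 2.
The 3 values of 25 occupy positions 5–7 → average rank 6.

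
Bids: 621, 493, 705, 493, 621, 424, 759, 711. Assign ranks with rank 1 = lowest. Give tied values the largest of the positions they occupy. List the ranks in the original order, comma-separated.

Sorted (ascending): 424, 493, 493, 621, 621, 705, 711, 759
The 2 values of 493 occupy positions 2–3 → each gets rank 3.
The 2 values of 621 occupy positions 4–5 → each gets rank 5.

5, 3, 6, 3, 5, 1, 8, 7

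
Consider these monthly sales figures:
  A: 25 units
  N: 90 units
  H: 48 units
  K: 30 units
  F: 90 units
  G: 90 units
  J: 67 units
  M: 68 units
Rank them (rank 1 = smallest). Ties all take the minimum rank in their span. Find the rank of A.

1

Sorted (ascending): 25, 30, 48, 67, 68, 90, 90, 90
The 3 values of 90 occupy positions 6–8 → each gets rank 6.
A has value 25 units → rank 1.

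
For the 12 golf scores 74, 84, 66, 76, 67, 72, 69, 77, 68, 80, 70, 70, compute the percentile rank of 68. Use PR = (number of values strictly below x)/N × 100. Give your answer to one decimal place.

N = 12.
Strictly below 68: 2. Equal to 68: 1.
PR = 2/12 × 100 = 16.7

16.7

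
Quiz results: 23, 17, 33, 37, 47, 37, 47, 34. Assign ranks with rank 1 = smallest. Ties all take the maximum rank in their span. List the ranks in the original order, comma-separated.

Sorted (ascending): 17, 23, 33, 34, 37, 37, 47, 47
The 2 values of 37 occupy positions 5–6 → each gets rank 6.
The 2 values of 47 occupy positions 7–8 → each gets rank 8.

2, 1, 3, 6, 8, 6, 8, 4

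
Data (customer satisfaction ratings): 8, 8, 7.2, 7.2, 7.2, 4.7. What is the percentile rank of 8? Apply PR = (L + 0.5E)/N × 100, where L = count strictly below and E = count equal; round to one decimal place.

N = 6.
Strictly below 8: 4. Equal to 8: 2.
PR = (4 + 0.5·2)/6 × 100 = 83.3

83.3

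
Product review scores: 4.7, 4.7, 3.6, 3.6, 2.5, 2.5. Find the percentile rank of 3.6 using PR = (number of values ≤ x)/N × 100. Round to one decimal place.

66.7

N = 6.
Strictly below 3.6: 2. Equal to 3.6: 2.
PR = 4/6 × 100 = 66.7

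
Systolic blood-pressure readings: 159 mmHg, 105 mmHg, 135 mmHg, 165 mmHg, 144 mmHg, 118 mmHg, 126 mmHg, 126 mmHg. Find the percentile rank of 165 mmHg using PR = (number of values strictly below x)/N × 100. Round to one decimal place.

N = 8.
Strictly below 165: 7. Equal to 165: 1.
PR = 7/8 × 100 = 87.5

87.5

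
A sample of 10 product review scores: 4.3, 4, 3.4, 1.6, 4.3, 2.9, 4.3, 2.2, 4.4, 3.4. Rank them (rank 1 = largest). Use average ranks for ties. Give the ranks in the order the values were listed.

Sorted (descending): 4.4, 4.3, 4.3, 4.3, 4, 3.4, 3.4, 2.9, 2.2, 1.6
The 3 values of 4.3 occupy positions 2–4 → average rank 3.
The 2 values of 3.4 occupy positions 6–7 → average rank (6+7)/2 = 6.5.

3, 5, 6.5, 10, 3, 8, 3, 9, 1, 6.5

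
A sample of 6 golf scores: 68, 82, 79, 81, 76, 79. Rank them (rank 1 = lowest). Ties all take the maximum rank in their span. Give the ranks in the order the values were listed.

Sorted (ascending): 68, 76, 79, 79, 81, 82
The 2 values of 79 occupy positions 3–4 → each gets rank 4.

1, 6, 4, 5, 2, 4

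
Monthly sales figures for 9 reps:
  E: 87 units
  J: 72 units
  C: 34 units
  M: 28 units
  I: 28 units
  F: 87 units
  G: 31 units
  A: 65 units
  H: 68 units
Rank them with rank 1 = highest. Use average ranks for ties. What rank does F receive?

Sorted (descending): 87, 87, 72, 68, 65, 34, 31, 28, 28
The 2 values of 87 occupy positions 1–2 → average rank (1+2)/2 = 1.5.
The 2 values of 28 occupy positions 8–9 → average rank (8+9)/2 = 8.5.
F has value 87 units → rank 1.5.

1.5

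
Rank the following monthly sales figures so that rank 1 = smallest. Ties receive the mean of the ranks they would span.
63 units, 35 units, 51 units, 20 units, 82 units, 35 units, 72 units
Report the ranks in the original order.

Sorted (ascending): 20, 35, 35, 51, 63, 72, 82
The 2 values of 35 occupy positions 2–3 → average rank (2+3)/2 = 2.5.

5, 2.5, 4, 1, 7, 2.5, 6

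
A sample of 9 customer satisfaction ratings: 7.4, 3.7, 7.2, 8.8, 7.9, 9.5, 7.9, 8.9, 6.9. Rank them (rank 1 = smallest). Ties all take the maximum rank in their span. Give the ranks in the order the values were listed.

4, 1, 3, 7, 6, 9, 6, 8, 2

Sorted (ascending): 3.7, 6.9, 7.2, 7.4, 7.9, 7.9, 8.8, 8.9, 9.5
The 2 values of 7.9 occupy positions 5–6 → each gets rank 6.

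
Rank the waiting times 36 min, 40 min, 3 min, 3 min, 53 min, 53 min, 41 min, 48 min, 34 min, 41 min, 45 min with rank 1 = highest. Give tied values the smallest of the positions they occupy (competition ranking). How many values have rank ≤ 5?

6

Sorted (descending): 53, 53, 48, 45, 41, 41, 40, 36, 34, 3, 3
The 2 values of 53 occupy positions 1–2 → each gets rank 1.
The 2 values of 41 occupy positions 5–6 → each gets rank 5.
The 2 values of 3 occupy positions 10–11 → each gets rank 10.
Ranks ≤ 5: {1, 1, 3, 4, 5, 5} → 6 values.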